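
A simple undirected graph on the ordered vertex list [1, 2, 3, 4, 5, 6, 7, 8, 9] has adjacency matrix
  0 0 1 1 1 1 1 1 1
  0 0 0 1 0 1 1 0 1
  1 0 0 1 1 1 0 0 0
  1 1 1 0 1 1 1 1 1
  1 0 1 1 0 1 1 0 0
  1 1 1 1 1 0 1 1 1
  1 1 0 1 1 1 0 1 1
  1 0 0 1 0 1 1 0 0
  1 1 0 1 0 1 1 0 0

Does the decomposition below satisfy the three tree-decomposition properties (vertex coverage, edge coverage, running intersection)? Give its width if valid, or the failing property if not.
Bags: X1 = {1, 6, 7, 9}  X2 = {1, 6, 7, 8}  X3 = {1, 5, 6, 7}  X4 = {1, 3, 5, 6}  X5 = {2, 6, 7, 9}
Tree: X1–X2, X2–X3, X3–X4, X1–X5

A tree decomposition must satisfy three properties: every vertex lies in some bag; for every edge, both endpoints lie together in some bag; and for every vertex, the bags containing it form a connected subtree. Here vertex 4 appears in no bag, so the decomposition is invalid.

No — vertex 4 appears in no bag.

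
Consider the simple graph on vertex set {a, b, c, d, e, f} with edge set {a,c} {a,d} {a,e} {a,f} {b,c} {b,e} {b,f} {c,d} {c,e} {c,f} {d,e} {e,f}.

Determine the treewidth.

3

A width-3 tree decomposition is:
Bags: B1 = {a, c, e, f}  B2 = {b, c, e, f}  B3 = {a, c, d, e}
Tree: B1–B2, B1–B3
Each bag holds 4 vertices, so the decomposition has width 3, which upper-bounds the treewidth. For the lower bound, the 4 vertices {a, c, d, e} are pairwise adjacent, and any tree decomposition puts a clique entirely inside one bag — forcing width ≥ 3. Hence tw(G) = 3 exactly.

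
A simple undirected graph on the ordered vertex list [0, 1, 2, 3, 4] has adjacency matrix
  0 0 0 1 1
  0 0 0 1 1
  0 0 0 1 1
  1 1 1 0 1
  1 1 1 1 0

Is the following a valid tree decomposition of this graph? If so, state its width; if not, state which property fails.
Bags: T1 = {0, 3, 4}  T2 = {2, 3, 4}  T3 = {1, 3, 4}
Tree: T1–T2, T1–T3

Yes; width 2.

Checking the three conditions: (i) the bags cover all of {0, 1, 2, 3, 4}; (ii) for each edge, some bag contains both endpoints; (iii) the bags containing any fixed vertex form a subtree. All hold, so the decomposition is valid with width 3 − 1 = 2.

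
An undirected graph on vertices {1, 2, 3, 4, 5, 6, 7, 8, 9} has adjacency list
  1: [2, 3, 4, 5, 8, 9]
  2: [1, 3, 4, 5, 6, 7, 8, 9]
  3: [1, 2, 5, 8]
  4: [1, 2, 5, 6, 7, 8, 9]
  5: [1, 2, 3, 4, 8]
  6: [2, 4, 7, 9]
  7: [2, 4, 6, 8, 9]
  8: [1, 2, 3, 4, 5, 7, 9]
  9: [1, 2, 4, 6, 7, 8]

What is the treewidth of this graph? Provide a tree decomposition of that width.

Each bag holds 5 vertices, so the decomposition has width 4, which upper-bounds the treewidth. For the lower bound, the 5 vertices {1, 2, 3, 5, 8} are pairwise adjacent, and any tree decomposition puts a clique entirely inside one bag — forcing width ≥ 4. The upper and lower bounds meet at 4, so that is the treewidth.

Treewidth 4.
Bags: B1 = {1, 2, 4, 8, 9}  B2 = {2, 4, 7, 8, 9}  B3 = {1, 2, 4, 5, 8}  B4 = {2, 4, 6, 7, 9}  B5 = {1, 2, 3, 5, 8}
Tree: B1–B2, B1–B3, B2–B4, B3–B5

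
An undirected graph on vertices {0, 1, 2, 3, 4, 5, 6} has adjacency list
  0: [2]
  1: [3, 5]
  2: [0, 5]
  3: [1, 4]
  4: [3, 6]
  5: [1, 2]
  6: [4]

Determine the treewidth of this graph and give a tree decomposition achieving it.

Treewidth 1.
One such decomposition:
Bags: B1 = {0, 2}  B2 = {2, 5}  B3 = {1, 5}  B4 = {1, 3}  B5 = {3, 4}  B6 = {4, 6}
Tree: B1–B2, B2–B3, B3–B4, B4–B5, B5–B6

Each bag holds 2 vertices, so the decomposition has width 1, which upper-bounds the treewidth. Since G has at least one edge (e.g. 0–2), it is not an edgeless graph, so tw(G) ≥ 1. Combining the bounds, tw(G) = 1.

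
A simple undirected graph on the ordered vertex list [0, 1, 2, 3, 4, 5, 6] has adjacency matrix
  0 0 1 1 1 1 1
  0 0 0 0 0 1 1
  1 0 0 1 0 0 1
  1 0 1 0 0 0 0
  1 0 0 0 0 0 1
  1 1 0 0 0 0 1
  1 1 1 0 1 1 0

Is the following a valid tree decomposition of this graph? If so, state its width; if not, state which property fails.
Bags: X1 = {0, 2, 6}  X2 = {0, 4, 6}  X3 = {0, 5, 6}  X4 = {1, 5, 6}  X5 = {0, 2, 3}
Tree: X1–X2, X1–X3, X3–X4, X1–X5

Checking the three conditions: (i) the bags cover all of {0, 1, 2, 3, 4, 5, 6}; (ii) for each edge, some bag contains both endpoints; (iii) the bags containing any fixed vertex form a subtree. All hold, so the decomposition is valid with width 3 − 1 = 2.

Yes; width 2.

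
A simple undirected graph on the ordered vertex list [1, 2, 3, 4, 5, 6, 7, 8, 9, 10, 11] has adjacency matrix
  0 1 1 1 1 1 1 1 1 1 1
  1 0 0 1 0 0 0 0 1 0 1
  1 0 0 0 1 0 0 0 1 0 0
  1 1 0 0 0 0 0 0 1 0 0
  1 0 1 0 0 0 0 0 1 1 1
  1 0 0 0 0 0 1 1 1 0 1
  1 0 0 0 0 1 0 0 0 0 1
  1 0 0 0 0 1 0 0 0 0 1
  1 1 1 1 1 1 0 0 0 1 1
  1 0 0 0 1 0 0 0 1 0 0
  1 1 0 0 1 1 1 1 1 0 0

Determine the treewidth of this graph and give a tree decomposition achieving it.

Treewidth 3.
One optimal decomposition is:
Bags: B1 = {1, 5, 9, 11}  B2 = {1, 3, 5, 9}  B3 = {1, 2, 9, 11}  B4 = {1, 6, 9, 11}  B5 = {1, 6, 7, 11}  B6 = {1, 6, 8, 11}  B7 = {1, 5, 9, 10}  B8 = {1, 2, 4, 9}
Tree: B1–B2, B1–B3, B1–B4, B4–B5, B4–B6, B1–B7, B3–B8

The largest bag has 4 vertices, giving width 3; this decomposition certifies tw(G) ≤ 3. For the lower bound, the 4 vertices {1, 6, 8, 11} are pairwise adjacent, and any tree decomposition puts a clique entirely inside one bag — forcing width ≥ 3. Therefore the treewidth is 3.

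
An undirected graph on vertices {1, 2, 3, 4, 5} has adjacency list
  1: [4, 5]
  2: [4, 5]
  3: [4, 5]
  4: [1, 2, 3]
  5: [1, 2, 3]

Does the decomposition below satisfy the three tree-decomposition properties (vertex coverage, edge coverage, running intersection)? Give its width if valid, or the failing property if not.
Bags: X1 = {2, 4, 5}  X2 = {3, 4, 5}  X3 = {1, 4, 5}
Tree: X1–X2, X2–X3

Yes; width 2.

Checking the three conditions: (i) the bags cover all of {1, 2, 3, 4, 5}; (ii) for each edge, some bag contains both endpoints; (iii) the bags containing any fixed vertex form a subtree. All hold, so the decomposition is valid with width 3 − 1 = 2.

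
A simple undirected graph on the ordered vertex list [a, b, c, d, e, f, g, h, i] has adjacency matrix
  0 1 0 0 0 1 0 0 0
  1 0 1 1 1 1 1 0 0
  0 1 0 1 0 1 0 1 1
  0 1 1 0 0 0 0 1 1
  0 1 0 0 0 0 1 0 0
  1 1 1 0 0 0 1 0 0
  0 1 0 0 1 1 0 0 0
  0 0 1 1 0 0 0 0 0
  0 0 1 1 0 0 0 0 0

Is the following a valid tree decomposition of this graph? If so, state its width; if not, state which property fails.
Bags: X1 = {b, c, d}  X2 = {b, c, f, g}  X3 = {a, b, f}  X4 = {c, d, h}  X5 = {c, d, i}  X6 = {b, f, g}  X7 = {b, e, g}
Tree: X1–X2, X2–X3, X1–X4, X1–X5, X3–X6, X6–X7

A tree decomposition must satisfy three properties: every vertex lies in some bag; for every edge, both endpoints lie together in some bag; and for every vertex, the bags containing it form a connected subtree. Here bags containing vertex g are not connected in the tree, so the decomposition is invalid.

No — bags containing vertex g are not connected in the tree.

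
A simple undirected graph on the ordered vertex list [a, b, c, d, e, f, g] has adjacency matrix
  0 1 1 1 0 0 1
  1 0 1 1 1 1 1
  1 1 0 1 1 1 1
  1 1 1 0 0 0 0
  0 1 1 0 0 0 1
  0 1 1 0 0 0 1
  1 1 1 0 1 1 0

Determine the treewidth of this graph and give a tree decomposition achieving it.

Every bag has size at most 4, so the width is 4 − 1 = 3 and tw(G) ≤ 3. For the lower bound, the 4 vertices {a, b, c, d} are pairwise adjacent, and any tree decomposition puts a clique entirely inside one bag — forcing width ≥ 3. Hence tw(G) = 3 exactly.

Treewidth 3.
One such decomposition:
Bags: B1 = {a, b, c, g}  B2 = {a, b, c, d}  B3 = {b, c, e, g}  B4 = {b, c, f, g}
Tree: B1–B2, B1–B3, B3–B4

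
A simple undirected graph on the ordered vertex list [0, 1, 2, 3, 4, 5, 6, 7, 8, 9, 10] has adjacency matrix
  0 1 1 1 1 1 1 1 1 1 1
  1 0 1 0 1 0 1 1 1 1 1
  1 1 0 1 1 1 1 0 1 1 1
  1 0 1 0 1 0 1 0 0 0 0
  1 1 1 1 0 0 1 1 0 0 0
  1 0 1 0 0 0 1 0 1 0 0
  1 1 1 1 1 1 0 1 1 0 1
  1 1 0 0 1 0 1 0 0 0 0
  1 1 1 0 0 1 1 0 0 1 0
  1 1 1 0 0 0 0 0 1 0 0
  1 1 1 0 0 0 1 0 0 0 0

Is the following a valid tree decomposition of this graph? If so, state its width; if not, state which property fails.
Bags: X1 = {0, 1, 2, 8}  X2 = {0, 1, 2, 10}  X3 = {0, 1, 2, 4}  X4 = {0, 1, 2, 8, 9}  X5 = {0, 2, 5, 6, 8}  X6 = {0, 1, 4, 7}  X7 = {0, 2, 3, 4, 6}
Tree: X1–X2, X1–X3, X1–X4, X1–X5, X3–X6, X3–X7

A tree decomposition must satisfy three properties: every vertex lies in some bag; for every edge, both endpoints lie together in some bag; and for every vertex, the bags containing it form a connected subtree. Here edge (6,1) lies in no bag, so the decomposition is invalid.

No — edge (6,1) lies in no bag.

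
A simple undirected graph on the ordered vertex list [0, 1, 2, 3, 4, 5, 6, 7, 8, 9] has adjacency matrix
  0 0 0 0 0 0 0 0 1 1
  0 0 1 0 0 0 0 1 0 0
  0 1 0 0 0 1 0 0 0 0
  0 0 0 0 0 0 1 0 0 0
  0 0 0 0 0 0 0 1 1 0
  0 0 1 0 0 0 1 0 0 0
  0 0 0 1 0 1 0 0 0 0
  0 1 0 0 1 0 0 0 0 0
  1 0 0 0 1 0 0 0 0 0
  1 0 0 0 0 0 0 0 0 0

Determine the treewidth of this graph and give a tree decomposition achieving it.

Treewidth 1.
Bags: B1 = {0, 9}  B2 = {0, 8}  B3 = {4, 8}  B4 = {4, 7}  B5 = {1, 7}  B6 = {1, 2}  B7 = {2, 5}  B8 = {5, 6}  B9 = {3, 6}
Tree: B1–B2, B2–B3, B3–B4, B4–B5, B5–B6, B6–B7, B7–B8, B8–B9

Each bag holds 2 vertices, so the decomposition has width 1, which upper-bounds the treewidth. G has an edge, so its treewidth is at least 1. The upper and lower bounds meet at 1, so that is the treewidth.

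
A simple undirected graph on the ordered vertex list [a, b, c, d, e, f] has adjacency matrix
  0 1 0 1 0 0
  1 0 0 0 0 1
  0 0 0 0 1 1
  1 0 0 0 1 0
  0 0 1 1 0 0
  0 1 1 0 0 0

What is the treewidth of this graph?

A width-2 tree decomposition is:
Bags: B1 = {a, d, e}  B2 = {a, c, e}  B3 = {a, c, f}  B4 = {a, b, f}
Tree: B1–B2, B2–B3, B3–B4
Each bag holds 3 vertices, so the decomposition has width 2, which upper-bounds the treewidth. Since a–d–e–c–f–b–a is a cycle in G, G is not acyclic. Forests are exactly the graphs of treewidth ≤ 1, so tw(G) ≥ 2. Therefore the treewidth is 2.

2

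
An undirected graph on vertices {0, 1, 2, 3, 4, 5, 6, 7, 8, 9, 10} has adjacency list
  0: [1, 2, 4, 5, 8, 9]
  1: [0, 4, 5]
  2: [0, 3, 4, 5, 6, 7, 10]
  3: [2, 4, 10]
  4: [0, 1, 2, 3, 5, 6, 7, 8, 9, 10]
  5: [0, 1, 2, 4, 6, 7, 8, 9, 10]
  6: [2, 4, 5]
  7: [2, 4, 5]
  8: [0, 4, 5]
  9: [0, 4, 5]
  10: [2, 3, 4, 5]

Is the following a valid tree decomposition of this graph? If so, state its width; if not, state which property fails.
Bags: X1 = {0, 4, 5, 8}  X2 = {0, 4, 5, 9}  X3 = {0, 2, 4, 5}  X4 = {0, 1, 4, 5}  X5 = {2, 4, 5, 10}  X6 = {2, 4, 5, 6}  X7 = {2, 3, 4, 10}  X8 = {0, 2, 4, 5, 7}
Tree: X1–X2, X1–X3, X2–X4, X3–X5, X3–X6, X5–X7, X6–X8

A tree decomposition must satisfy three properties: every vertex lies in some bag; for every edge, both endpoints lie together in some bag; and for every vertex, the bags containing it form a connected subtree. Here bags containing vertex 0 are not connected in the tree, so the decomposition is invalid.

No — bags containing vertex 0 are not connected in the tree.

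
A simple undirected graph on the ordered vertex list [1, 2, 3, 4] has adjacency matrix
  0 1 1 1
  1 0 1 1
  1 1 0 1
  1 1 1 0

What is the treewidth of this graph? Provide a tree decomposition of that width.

Treewidth 3.
One such decomposition:
Bags: B1 = {1, 2, 3, 4}
Tree: (single bag)

A single bag containing all 4 vertices is trivially a valid decomposition of width 3. Conversely, {1, 2, 3, 4} is a clique of size 4, and the vertices of any clique must share a bag in every tree decomposition; so some bag has ≥ 4 vertices and tw(G) ≥ 3. Therefore the treewidth is 3.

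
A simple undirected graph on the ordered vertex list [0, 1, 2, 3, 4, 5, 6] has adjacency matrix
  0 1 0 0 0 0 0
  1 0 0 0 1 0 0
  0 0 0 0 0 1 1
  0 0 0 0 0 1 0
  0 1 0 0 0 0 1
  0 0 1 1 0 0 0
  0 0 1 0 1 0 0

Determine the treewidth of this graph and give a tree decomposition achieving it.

Treewidth 1.
Bags: B1 = {0, 1}  B2 = {1, 4}  B3 = {4, 6}  B4 = {2, 6}  B5 = {2, 5}  B6 = {3, 5}
Tree: B1–B2, B2–B3, B3–B4, B4–B5, B5–B6

Each bag holds 2 vertices, so the decomposition has width 1, which upper-bounds the treewidth. G has an edge, so its treewidth is at least 1. Hence tw(G) = 1 exactly.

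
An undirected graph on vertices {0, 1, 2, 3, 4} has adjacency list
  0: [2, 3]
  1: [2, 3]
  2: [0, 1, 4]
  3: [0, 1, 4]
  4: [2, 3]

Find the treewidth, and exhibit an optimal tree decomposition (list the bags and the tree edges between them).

Treewidth 2.
One optimal decomposition is:
Bags: B1 = {1, 2, 3}  B2 = {2, 3, 4}  B3 = {0, 2, 3}
Tree: B1–B2, B2–B3

Each bag holds 3 vertices, so the decomposition has width 2, which upper-bounds the treewidth. The edges 2–1–3–4–2 form a cycle, so G is not a tree and its treewidth is at least 2. Combining the bounds, tw(G) = 2.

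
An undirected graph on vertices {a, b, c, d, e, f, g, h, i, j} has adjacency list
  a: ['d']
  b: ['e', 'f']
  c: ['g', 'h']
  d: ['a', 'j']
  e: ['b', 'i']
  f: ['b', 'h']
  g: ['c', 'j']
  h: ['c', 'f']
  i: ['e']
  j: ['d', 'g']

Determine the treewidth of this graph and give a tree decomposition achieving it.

Treewidth 1.
Bags: B1 = {a, d}  B2 = {d, j}  B3 = {g, j}  B4 = {c, g}  B5 = {c, h}  B6 = {f, h}  B7 = {b, f}  B8 = {b, e}  B9 = {e, i}
Tree: B1–B2, B2–B3, B3–B4, B4–B5, B5–B6, B6–B7, B7–B8, B8–B9

Every bag has size at most 2, so the width is 2 − 1 = 1 and tw(G) ≤ 1. Since G has at least one edge (e.g. a–d), it is not an edgeless graph, so tw(G) ≥ 1. The upper and lower bounds meet at 1, so that is the treewidth.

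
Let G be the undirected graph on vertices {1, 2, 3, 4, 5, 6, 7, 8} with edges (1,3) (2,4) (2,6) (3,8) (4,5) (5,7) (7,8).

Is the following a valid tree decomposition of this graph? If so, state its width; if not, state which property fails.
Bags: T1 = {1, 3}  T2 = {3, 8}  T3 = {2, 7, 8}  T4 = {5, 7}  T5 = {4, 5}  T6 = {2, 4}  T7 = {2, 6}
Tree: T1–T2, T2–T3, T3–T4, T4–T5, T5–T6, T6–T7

No — bags containing vertex 2 are not connected in the tree.

A tree decomposition must satisfy three properties: every vertex lies in some bag; for every edge, both endpoints lie together in some bag; and for every vertex, the bags containing it form a connected subtree. Here bags containing vertex 2 are not connected in the tree, so the decomposition is invalid.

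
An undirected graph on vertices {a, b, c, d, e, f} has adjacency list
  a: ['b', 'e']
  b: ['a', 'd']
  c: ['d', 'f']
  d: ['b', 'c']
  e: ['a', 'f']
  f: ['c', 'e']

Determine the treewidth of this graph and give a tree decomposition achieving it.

Treewidth 2.
Bags: B1 = {c, e, f}  B2 = {c, d, e}  B3 = {b, d, e}  B4 = {a, b, e}
Tree: B1–B2, B2–B3, B3–B4

The largest bag has 3 vertices, giving width 2; this decomposition certifies tw(G) ≤ 2. Since e–f–c–d–b–a–e is a cycle in G, G is not acyclic. Forests are exactly the graphs of treewidth ≤ 1, so tw(G) ≥ 2. Therefore the treewidth is 2.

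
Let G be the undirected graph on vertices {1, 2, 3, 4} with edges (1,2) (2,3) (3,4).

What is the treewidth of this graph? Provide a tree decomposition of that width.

Treewidth 1.
Bags: B1 = {2, 3}  B2 = {1, 2}  B3 = {3, 4}
Tree: B1–B2, B1–B3

Every bag has size at most 2, so the width is 2 − 1 = 1 and tw(G) ≤ 1. Any graph with an edge has treewidth ≥ 1, and G has the edge 2–3. Combining the bounds, tw(G) = 1.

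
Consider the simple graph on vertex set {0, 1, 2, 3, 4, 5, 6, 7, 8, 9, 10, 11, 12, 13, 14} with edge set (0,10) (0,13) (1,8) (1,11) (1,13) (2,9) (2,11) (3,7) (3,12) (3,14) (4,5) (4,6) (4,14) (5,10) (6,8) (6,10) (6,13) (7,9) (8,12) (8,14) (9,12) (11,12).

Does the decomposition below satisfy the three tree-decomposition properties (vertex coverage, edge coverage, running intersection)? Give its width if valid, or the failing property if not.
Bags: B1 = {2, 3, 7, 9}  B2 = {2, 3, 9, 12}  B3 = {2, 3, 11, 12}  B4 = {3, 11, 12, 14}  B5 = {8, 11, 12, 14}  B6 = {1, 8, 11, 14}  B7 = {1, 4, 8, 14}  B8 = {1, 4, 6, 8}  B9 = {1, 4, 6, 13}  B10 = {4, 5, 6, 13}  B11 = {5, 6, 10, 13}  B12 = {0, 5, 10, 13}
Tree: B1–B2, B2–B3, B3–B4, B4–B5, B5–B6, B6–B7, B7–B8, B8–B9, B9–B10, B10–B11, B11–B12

Yes; width 3.

Checking the three conditions: (i) the bags cover all of {0, 1, 2, 3, 4, 5, 6, 7, 8, 9, 10, 11, 12, 13, 14}; (ii) for each edge, some bag contains both endpoints; (iii) the bags containing any fixed vertex form a subtree. All hold, so the decomposition is valid with width 4 − 1 = 3.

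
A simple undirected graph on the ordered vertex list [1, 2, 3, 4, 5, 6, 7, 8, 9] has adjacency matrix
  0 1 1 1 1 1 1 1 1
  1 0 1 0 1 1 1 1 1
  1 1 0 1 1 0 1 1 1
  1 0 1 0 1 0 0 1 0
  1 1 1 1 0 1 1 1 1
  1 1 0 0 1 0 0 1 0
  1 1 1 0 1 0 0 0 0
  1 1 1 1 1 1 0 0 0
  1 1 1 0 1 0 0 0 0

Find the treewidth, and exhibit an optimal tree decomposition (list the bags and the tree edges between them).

The largest bag has 5 vertices, giving width 4; this decomposition certifies tw(G) ≤ 4. Conversely, {1, 2, 3, 5, 8} is a clique of size 5, and the vertices of any clique must share a bag in every tree decomposition; so some bag has ≥ 5 vertices and tw(G) ≥ 4. Therefore the treewidth is 4.

Treewidth 4.
One optimal decomposition is:
Bags: B1 = {1, 2, 3, 5, 9}  B2 = {1, 2, 3, 5, 7}  B3 = {1, 2, 3, 5, 8}  B4 = {1, 3, 4, 5, 8}  B5 = {1, 2, 5, 6, 8}
Tree: B1–B2, B2–B3, B3–B4, B3–B5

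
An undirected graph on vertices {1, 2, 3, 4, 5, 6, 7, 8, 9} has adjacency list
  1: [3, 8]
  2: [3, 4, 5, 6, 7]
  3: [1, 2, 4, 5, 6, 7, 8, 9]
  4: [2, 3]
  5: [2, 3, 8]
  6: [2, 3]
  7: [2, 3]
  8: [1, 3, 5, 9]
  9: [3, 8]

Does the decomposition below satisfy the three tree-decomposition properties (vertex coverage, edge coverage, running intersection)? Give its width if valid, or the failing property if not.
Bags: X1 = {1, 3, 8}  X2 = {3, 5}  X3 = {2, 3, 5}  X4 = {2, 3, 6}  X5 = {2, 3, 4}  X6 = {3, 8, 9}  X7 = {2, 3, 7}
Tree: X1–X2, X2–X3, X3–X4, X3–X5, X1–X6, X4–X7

No — edge (8,5) lies in no bag.

A tree decomposition must satisfy three properties: every vertex lies in some bag; for every edge, both endpoints lie together in some bag; and for every vertex, the bags containing it form a connected subtree. Here edge (8,5) lies in no bag, so the decomposition is invalid.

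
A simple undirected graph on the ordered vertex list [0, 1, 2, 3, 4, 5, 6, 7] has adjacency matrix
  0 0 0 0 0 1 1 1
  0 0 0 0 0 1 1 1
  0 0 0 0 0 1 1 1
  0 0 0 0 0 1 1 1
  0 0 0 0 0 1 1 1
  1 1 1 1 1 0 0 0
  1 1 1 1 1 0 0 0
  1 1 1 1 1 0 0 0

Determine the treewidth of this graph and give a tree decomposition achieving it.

The largest bag has 4 vertices, giving width 3; this decomposition certifies tw(G) ≤ 3. For the lower bound: the 4 vertex sets {2,7}, {4,6}, {5}, {1} are disjoint, each induces a connected subgraph, and every pair is joined by at least one edge of G. Contracting each set to a single vertex therefore yields K_{4} as a minor, and since treewidth is minor-monotone, tw(G) ≥ tw(K_{4}) = 3. Hence tw(G) = 3 exactly.

Treewidth 3.
Bags: B1 = {2, 5, 6, 7}  B2 = {4, 5, 6, 7}  B3 = {1, 5, 6, 7}  B4 = {3, 5, 6, 7}  B5 = {0, 5, 6, 7}
Tree: B1–B2, B2–B3, B3–B4, B4–B5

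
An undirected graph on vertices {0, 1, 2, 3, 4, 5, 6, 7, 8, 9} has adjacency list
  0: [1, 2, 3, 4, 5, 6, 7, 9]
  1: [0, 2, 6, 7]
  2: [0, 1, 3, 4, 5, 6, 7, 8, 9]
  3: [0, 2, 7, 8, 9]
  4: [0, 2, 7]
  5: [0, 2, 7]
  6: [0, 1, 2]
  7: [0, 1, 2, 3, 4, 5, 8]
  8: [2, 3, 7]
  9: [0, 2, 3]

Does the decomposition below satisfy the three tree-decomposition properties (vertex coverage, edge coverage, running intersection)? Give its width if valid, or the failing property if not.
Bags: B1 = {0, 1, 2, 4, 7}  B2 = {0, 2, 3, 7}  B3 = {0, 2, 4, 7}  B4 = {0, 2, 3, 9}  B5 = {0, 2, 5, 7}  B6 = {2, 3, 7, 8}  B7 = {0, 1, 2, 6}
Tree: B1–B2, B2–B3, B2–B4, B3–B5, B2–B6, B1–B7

No — bags containing vertex 4 are not connected in the tree.

A tree decomposition must satisfy three properties: every vertex lies in some bag; for every edge, both endpoints lie together in some bag; and for every vertex, the bags containing it form a connected subtree. Here bags containing vertex 4 are not connected in the tree, so the decomposition is invalid.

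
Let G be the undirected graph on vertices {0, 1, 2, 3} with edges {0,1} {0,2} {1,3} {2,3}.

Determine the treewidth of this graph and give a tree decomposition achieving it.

The largest bag has 3 vertices, giving width 2; this decomposition certifies tw(G) ≤ 2. For the lower bound, G contains the cycle 3–2–0–1–3, so G is not a forest; only forests have treewidth ≤ 1, hence tw(G) ≥ 2. The upper and lower bounds meet at 2, so that is the treewidth.

Treewidth 2.
Bags: B1 = {0, 2, 3}  B2 = {0, 1, 3}
Tree: B1–B2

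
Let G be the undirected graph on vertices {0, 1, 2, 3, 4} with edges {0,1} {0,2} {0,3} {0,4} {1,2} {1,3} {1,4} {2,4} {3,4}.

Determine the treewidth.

A width-3 tree decomposition is:
Bags: B1 = {0, 1, 2, 4}  B2 = {0, 1, 3, 4}
Tree: B1–B2
Every bag has size at most 4, so the width is 4 − 1 = 3 and tw(G) ≤ 3. Conversely, {0, 1, 2, 4} is a clique of size 4, and the vertices of any clique must share a bag in every tree decomposition; so some bag has ≥ 4 vertices and tw(G) ≥ 3. The upper and lower bounds meet at 3, so that is the treewidth.

3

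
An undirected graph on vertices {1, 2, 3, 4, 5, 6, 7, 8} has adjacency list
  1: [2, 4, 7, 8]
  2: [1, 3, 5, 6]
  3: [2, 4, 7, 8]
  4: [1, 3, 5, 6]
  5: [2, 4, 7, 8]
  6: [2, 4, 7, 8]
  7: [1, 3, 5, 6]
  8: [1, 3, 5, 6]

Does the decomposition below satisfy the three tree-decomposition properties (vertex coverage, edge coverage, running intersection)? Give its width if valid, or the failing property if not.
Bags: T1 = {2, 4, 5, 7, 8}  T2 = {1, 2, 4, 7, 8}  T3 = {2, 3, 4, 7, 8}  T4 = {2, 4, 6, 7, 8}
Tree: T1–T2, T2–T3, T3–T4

Yes; width 4.

Checking the three conditions: (i) the bags cover all of {1, 2, 3, 4, 5, 6, 7, 8}; (ii) for each edge, some bag contains both endpoints; (iii) the bags containing any fixed vertex form a subtree. All hold, so the decomposition is valid with width 5 − 1 = 4.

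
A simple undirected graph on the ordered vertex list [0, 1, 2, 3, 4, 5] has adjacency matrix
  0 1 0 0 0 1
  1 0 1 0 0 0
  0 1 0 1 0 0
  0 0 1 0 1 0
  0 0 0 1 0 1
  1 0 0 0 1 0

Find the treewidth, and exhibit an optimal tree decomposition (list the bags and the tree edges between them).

Every bag has size at most 3, so the width is 3 − 1 = 2 and tw(G) ≤ 2. The edges 3–2–1–0–5–4–3 form a cycle, so G is not a tree and its treewidth is at least 2. Hence tw(G) = 2 exactly.

Treewidth 2.
One optimal decomposition is:
Bags: B1 = {1, 2, 3}  B2 = {0, 1, 3}  B3 = {0, 3, 5}  B4 = {3, 4, 5}
Tree: B1–B2, B2–B3, B3–B4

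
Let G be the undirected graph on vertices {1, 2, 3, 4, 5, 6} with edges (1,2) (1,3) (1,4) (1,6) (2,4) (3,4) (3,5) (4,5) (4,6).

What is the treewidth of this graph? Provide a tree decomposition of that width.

Every bag has size at most 3, so the width is 3 − 1 = 2 and tw(G) ≤ 2. For the lower bound, the 3 vertices {1, 2, 4} are pairwise adjacent, and any tree decomposition puts a clique entirely inside one bag — forcing width ≥ 2. Combining the bounds, tw(G) = 2.

Treewidth 2.
Bags: B1 = {1, 4, 6}  B2 = {1, 3, 4}  B3 = {3, 4, 5}  B4 = {1, 2, 4}
Tree: B1–B2, B2–B3, B2–B4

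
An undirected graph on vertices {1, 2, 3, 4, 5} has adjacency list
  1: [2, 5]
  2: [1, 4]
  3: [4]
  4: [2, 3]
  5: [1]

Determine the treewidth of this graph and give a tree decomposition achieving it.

Treewidth 1.
One such decomposition:
Bags: B1 = {3, 4}  B2 = {2, 4}  B3 = {1, 2}  B4 = {1, 5}
Tree: B1–B2, B2–B3, B3–B4

Each bag holds 2 vertices, so the decomposition has width 1, which upper-bounds the treewidth. G has an edge, so its treewidth is at least 1. Therefore the treewidth is 1.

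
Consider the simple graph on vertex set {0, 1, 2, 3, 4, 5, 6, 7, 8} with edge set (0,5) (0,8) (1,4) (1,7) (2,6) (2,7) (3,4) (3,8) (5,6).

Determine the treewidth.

2

A width-2 tree decomposition is:
Bags: B1 = {0, 5, 8}  B2 = {5, 6, 8}  B3 = {2, 6, 8}  B4 = {2, 7, 8}  B5 = {1, 7, 8}  B6 = {1, 4, 8}  B7 = {3, 4, 8}
Tree: B1–B2, B2–B3, B3–B4, B4–B5, B5–B6, B6–B7
The largest bag has 3 vertices, giving width 2; this decomposition certifies tw(G) ≤ 2. Since 8–0–5–6–2–7–1–4–3–8 is a cycle in G, G is not acyclic. Forests are exactly the graphs of treewidth ≤ 1, so tw(G) ≥ 2. Combining the bounds, tw(G) = 2.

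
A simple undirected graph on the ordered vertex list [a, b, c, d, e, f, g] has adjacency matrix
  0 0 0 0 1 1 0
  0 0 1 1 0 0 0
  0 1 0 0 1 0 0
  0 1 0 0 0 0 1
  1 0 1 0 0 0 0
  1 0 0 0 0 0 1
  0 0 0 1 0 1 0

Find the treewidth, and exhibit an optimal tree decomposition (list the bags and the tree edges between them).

Each bag holds 3 vertices, so the decomposition has width 2, which upper-bounds the treewidth. For the lower bound, G contains the cycle d–g–f–a–e–c–b–d, so G is not a forest; only forests have treewidth ≤ 1, hence tw(G) ≥ 2. Therefore the treewidth is 2.

Treewidth 2.
Bags: B1 = {d, f, g}  B2 = {a, d, f}  B3 = {a, d, e}  B4 = {c, d, e}  B5 = {b, c, d}
Tree: B1–B2, B2–B3, B3–B4, B4–B5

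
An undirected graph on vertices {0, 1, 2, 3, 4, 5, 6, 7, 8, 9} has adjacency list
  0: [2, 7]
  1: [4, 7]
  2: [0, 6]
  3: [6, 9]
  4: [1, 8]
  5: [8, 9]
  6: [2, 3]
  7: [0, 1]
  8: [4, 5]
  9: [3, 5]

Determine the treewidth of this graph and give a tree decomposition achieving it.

Treewidth 2.
Bags: B1 = {1, 4, 8}  B2 = {1, 7, 8}  B3 = {0, 7, 8}  B4 = {0, 2, 8}  B5 = {2, 6, 8}  B6 = {3, 6, 8}  B7 = {3, 8, 9}  B8 = {5, 8, 9}
Tree: B1–B2, B2–B3, B3–B4, B4–B5, B5–B6, B6–B7, B7–B8

Every bag has size at most 3, so the width is 3 − 1 = 2 and tw(G) ≤ 2. For the lower bound, G contains the cycle 8–4–1–7–0–2–6–3–9–5–8, so G is not a forest; only forests have treewidth ≤ 1, hence tw(G) ≥ 2. Therefore the treewidth is 2.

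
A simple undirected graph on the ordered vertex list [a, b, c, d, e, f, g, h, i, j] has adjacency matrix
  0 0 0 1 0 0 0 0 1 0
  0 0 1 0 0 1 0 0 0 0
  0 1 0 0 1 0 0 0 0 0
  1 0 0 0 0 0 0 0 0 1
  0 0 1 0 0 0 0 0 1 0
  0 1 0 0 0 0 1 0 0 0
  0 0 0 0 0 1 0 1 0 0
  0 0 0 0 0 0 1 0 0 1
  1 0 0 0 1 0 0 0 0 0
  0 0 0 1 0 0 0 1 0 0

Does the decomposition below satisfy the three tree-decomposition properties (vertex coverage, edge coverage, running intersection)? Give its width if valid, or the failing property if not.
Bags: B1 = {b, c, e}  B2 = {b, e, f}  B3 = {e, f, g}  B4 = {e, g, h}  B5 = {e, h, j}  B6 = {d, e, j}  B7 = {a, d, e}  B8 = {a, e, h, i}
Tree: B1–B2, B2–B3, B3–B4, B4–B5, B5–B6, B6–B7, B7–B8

A tree decomposition must satisfy three properties: every vertex lies in some bag; for every edge, both endpoints lie together in some bag; and for every vertex, the bags containing it form a connected subtree. Here bags containing vertex h are not connected in the tree, so the decomposition is invalid.

No — bags containing vertex h are not connected in the tree.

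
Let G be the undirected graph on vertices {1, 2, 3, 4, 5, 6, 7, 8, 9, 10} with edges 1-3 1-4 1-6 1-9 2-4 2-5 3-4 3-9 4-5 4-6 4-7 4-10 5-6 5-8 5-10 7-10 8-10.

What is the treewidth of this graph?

A width-2 tree decomposition is:
Bags: B1 = {1, 4, 6}  B2 = {4, 5, 6}  B3 = {4, 5, 10}  B4 = {5, 8, 10}  B5 = {1, 3, 4}  B6 = {4, 7, 10}  B7 = {1, 3, 9}  B8 = {2, 4, 5}
Tree: B1–B2, B2–B3, B3–B4, B1–B5, B3–B6, B5–B7, B3–B8
Every bag has size at most 3, so the width is 3 − 1 = 2 and tw(G) ≤ 2. On the other hand G contains the 3-clique {5, 8, 10}. A clique must lie in a single bag of any decomposition, so no decomposition can have width below 2. Therefore the treewidth is 2.

2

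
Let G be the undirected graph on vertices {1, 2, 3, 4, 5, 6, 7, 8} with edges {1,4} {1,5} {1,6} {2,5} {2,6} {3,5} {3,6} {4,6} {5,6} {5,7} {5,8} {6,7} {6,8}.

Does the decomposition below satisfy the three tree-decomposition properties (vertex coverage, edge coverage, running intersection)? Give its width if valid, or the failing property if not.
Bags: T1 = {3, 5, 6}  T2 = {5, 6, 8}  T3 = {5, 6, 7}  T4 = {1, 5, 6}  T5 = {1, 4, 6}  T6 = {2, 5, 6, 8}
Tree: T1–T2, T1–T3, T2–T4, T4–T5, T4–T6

A tree decomposition must satisfy three properties: every vertex lies in some bag; for every edge, both endpoints lie together in some bag; and for every vertex, the bags containing it form a connected subtree. Here bags containing vertex 8 are not connected in the tree, so the decomposition is invalid.

No — bags containing vertex 8 are not connected in the tree.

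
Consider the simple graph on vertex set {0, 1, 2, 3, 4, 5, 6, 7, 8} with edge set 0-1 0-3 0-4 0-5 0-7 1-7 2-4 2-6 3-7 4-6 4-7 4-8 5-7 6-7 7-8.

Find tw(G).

A width-2 tree decomposition is:
Bags: B1 = {0, 1, 7}  B2 = {0, 4, 7}  B3 = {4, 6, 7}  B4 = {2, 4, 6}  B5 = {0, 5, 7}  B6 = {4, 7, 8}  B7 = {0, 3, 7}
Tree: B1–B2, B2–B3, B3–B4, B2–B5, B2–B6, B1–B7
The largest bag has 3 vertices, giving width 2; this decomposition certifies tw(G) ≤ 2. Conversely, {2, 4, 6} is a clique of size 3, and the vertices of any clique must share a bag in every tree decomposition; so some bag has ≥ 3 vertices and tw(G) ≥ 2. Therefore the treewidth is 2.

2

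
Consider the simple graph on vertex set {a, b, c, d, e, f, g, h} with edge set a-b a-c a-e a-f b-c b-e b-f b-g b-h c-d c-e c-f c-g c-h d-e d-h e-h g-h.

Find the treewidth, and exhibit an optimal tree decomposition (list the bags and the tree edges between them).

Each bag holds 4 vertices, so the decomposition has width 3, which upper-bounds the treewidth. For the lower bound, the 4 vertices {c, d, e, h} are pairwise adjacent, and any tree decomposition puts a clique entirely inside one bag — forcing width ≥ 3. Hence tw(G) = 3 exactly.

Treewidth 3.
Bags: B1 = {a, b, c, e}  B2 = {a, b, c, f}  B3 = {b, c, e, h}  B4 = {c, d, e, h}  B5 = {b, c, g, h}
Tree: B1–B2, B1–B3, B3–B4, B3–B5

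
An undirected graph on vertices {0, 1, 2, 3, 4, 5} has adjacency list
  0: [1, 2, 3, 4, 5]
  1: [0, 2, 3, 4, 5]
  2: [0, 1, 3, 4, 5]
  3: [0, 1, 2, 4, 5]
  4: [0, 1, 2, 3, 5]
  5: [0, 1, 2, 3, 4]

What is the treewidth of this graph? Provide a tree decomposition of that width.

With just one bag of size 6, the width is 6 − 1 = 5, so tw(G) ≤ 5. Conversely, {0, 1, 2, 3, 4, 5} is a clique of size 6, and the vertices of any clique must share a bag in every tree decomposition; so some bag has ≥ 6 vertices and tw(G) ≥ 5. Therefore the treewidth is 5.

Treewidth 5.
One optimal decomposition is:
Bags: B1 = {0, 1, 2, 3, 4, 5}
Tree: (single bag)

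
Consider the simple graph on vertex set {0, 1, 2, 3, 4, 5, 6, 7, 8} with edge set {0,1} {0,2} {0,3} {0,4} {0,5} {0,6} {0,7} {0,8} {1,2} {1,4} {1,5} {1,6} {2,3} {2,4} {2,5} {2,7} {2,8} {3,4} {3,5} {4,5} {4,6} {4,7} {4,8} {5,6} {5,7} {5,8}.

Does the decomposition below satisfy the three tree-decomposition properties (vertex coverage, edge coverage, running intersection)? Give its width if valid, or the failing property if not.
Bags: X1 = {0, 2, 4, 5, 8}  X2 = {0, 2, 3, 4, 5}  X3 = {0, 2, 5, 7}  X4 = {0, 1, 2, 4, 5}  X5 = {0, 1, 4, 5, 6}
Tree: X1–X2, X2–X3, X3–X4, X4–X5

A tree decomposition must satisfy three properties: every vertex lies in some bag; for every edge, both endpoints lie together in some bag; and for every vertex, the bags containing it form a connected subtree. Here edge (4,7) lies in no bag, so the decomposition is invalid.

No — edge (4,7) lies in no bag.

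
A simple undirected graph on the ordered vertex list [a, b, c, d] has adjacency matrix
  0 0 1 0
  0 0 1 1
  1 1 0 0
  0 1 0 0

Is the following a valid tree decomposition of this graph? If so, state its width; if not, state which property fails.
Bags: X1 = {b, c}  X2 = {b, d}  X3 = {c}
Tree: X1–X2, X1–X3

A tree decomposition must satisfy three properties: every vertex lies in some bag; for every edge, both endpoints lie together in some bag; and for every vertex, the bags containing it form a connected subtree. Here vertex a appears in no bag, so the decomposition is invalid.

No — vertex a appears in no bag.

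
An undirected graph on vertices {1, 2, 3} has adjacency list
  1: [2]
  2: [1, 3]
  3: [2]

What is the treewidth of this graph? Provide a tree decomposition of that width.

Treewidth 1.
One optimal decomposition is:
Bags: B1 = {2, 3}  B2 = {1, 2}
Tree: B1–B2

Every bag has size at most 2, so the width is 2 − 1 = 1 and tw(G) ≤ 1. Since G has at least one edge (e.g. 3–2), it is not an edgeless graph, so tw(G) ≥ 1. Combining the bounds, tw(G) = 1.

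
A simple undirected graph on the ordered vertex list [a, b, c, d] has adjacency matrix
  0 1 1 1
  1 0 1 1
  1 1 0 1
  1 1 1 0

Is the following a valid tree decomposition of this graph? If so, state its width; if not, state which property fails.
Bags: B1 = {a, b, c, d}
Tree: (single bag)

Checking the three conditions: (i) the bags cover all of {a, b, c, d}; (ii) for each edge, some bag contains both endpoints; (iii) the bags containing any fixed vertex form a subtree. All hold, so the decomposition is valid with width 4 − 1 = 3.

Yes; width 3.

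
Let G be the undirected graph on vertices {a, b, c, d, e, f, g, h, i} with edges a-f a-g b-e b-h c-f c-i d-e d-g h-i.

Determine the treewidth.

A width-2 tree decomposition is:
Bags: B1 = {b, d, e}  B2 = {b, d, h}  B3 = {d, h, i}  B4 = {c, d, i}  B5 = {c, d, f}  B6 = {a, d, f}  B7 = {a, d, g}
Tree: B1–B2, B2–B3, B3–B4, B4–B5, B5–B6, B6–B7
Every bag has size at most 3, so the width is 3 − 1 = 2 and tw(G) ≤ 2. Since d–e–b–h–i–c–f–a–g–d is a cycle in G, G is not acyclic. Forests are exactly the graphs of treewidth ≤ 1, so tw(G) ≥ 2. The upper and lower bounds meet at 2, so that is the treewidth.

2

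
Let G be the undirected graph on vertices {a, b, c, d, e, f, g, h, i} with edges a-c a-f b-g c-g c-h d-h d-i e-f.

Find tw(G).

1

A width-1 tree decomposition is:
Bags: B1 = {a, c}  B2 = {a, f}  B3 = {c, g}  B4 = {c, h}  B5 = {e, f}  B6 = {d, h}  B7 = {d, i}  B8 = {b, g}
Tree: B1–B2, B1–B3, B3–B4, B2–B5, B4–B6, B6–B7, B3–B8
The largest bag has 2 vertices, giving width 1; this decomposition certifies tw(G) ≤ 1. Any graph with an edge has treewidth ≥ 1, and G has the edge c–a. Hence tw(G) = 1 exactly.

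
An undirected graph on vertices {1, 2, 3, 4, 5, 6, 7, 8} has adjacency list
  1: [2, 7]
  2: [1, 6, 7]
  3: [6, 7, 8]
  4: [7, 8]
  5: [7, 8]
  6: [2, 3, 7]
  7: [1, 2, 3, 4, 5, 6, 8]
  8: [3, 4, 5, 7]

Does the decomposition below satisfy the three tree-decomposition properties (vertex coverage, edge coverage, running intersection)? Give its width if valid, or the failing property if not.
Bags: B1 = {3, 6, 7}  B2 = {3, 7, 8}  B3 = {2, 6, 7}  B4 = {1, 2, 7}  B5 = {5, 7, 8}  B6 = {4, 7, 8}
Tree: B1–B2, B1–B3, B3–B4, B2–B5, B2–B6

Checking the three conditions: (i) the bags cover all of {1, 2, 3, 4, 5, 6, 7, 8}; (ii) for each edge, some bag contains both endpoints; (iii) the bags containing any fixed vertex form a subtree. All hold, so the decomposition is valid with width 3 − 1 = 2.

Yes; width 2.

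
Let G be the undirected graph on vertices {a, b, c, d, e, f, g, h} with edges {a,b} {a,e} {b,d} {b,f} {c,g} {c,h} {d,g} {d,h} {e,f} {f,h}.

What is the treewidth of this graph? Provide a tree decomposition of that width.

Treewidth 2.
One optimal decomposition is:
Bags: B1 = {c, g, h}  B2 = {d, g, h}  B3 = {d, f, h}  B4 = {b, d, f}  B5 = {b, e, f}  B6 = {a, b, e}
Tree: B1–B2, B2–B3, B3–B4, B4–B5, B5–B6

The largest bag has 3 vertices, giving width 2; this decomposition certifies tw(G) ≤ 2. Since c–g–d–h–c is a cycle in G, G is not acyclic. Forests are exactly the graphs of treewidth ≤ 1, so tw(G) ≥ 2. Therefore the treewidth is 2.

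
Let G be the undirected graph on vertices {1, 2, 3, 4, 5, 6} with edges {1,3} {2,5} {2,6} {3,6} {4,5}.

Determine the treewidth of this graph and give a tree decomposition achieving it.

Every bag has size at most 2, so the width is 2 − 1 = 1 and tw(G) ≤ 1. G has an edge, so its treewidth is at least 1. Hence tw(G) = 1 exactly.

Treewidth 1.
One optimal decomposition is:
Bags: B1 = {4, 5}  B2 = {2, 5}  B3 = {2, 6}  B4 = {3, 6}  B5 = {1, 3}
Tree: B1–B2, B2–B3, B3–B4, B4–B5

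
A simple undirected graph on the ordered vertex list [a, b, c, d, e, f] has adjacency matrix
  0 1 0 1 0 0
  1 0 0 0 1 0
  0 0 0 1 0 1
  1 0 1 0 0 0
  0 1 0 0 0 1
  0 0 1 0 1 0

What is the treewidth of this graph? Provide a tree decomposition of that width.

Every bag has size at most 3, so the width is 3 − 1 = 2 and tw(G) ≤ 2. Since a–d–c–f–e–b–a is a cycle in G, G is not acyclic. Forests are exactly the graphs of treewidth ≤ 1, so tw(G) ≥ 2. Combining the bounds, tw(G) = 2.

Treewidth 2.
One such decomposition:
Bags: B1 = {a, c, d}  B2 = {a, c, f}  B3 = {a, e, f}  B4 = {a, b, e}
Tree: B1–B2, B2–B3, B3–B4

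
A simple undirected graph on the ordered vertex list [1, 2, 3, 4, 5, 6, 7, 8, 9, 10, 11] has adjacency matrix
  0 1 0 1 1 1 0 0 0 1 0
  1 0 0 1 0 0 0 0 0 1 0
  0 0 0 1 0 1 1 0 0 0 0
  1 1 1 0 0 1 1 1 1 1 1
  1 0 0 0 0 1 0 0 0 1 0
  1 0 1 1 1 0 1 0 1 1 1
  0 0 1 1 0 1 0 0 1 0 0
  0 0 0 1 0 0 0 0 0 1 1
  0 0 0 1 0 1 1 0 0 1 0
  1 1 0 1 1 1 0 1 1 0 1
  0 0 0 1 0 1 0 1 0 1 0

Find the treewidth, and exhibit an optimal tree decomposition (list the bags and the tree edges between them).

Every bag has size at most 4, so the width is 4 − 1 = 3 and tw(G) ≤ 3. For the lower bound, the 4 vertices {4, 8, 10, 11} are pairwise adjacent, and any tree decomposition puts a clique entirely inside one bag — forcing width ≥ 3. The upper and lower bounds meet at 3, so that is the treewidth.

Treewidth 3.
One optimal decomposition is:
Bags: B1 = {4, 6, 10, 11}  B2 = {4, 8, 10, 11}  B3 = {4, 6, 9, 10}  B4 = {1, 4, 6, 10}  B5 = {4, 6, 7, 9}  B6 = {1, 2, 4, 10}  B7 = {3, 4, 6, 7}  B8 = {1, 5, 6, 10}
Tree: B1–B2, B1–B3, B1–B4, B3–B5, B4–B6, B5–B7, B4–B8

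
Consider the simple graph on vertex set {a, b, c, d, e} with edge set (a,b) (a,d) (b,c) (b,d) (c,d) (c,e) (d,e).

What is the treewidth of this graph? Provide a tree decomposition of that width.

Treewidth 2.
One optimal decomposition is:
Bags: B1 = {c, d, e}  B2 = {b, c, d}  B3 = {a, b, d}
Tree: B1–B2, B2–B3

The largest bag has 3 vertices, giving width 2; this decomposition certifies tw(G) ≤ 2. On the other hand G contains the 3-clique {c, d, e}. A clique must lie in a single bag of any decomposition, so no decomposition can have width below 2. Combining the bounds, tw(G) = 2.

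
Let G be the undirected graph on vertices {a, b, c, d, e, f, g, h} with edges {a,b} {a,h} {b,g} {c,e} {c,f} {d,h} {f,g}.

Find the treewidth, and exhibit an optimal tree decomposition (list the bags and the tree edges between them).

Every bag has size at most 2, so the width is 2 − 1 = 1 and tw(G) ≤ 1. Since G has at least one edge (e.g. e–c), it is not an edgeless graph, so tw(G) ≥ 1. Combining the bounds, tw(G) = 1.

Treewidth 1.
One optimal decomposition is:
Bags: B1 = {c, e}  B2 = {c, f}  B3 = {f, g}  B4 = {b, g}  B5 = {a, b}  B6 = {a, h}  B7 = {d, h}
Tree: B1–B2, B2–B3, B3–B4, B4–B5, B5–B6, B6–B7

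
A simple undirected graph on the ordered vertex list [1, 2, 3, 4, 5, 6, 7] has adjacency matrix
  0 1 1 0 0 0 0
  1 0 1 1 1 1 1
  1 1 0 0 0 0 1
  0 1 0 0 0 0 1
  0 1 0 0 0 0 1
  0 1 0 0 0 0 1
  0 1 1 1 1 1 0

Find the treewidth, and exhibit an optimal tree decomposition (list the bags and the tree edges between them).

The largest bag has 3 vertices, giving width 2; this decomposition certifies tw(G) ≤ 2. On the other hand G contains the 3-clique {1, 2, 3}. A clique must lie in a single bag of any decomposition, so no decomposition can have width below 2. Combining the bounds, tw(G) = 2.

Treewidth 2.
One such decomposition:
Bags: B1 = {2, 3, 7}  B2 = {2, 6, 7}  B3 = {2, 5, 7}  B4 = {2, 4, 7}  B5 = {1, 2, 3}
Tree: B1–B2, B2–B3, B1–B4, B1–B5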